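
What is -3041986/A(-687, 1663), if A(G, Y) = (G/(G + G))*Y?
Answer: -6083972/1663 ≈ -3658.4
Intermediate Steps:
A(G, Y) = Y/2 (A(G, Y) = (G/((2*G)))*Y = ((1/(2*G))*G)*Y = Y/2)
-3041986/A(-687, 1663) = -3041986/((½)*1663) = -3041986/1663/2 = -3041986*2/1663 = -6083972/1663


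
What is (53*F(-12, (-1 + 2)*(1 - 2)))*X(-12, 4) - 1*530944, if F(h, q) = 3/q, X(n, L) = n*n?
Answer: -553840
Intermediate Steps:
X(n, L) = n²
(53*F(-12, (-1 + 2)*(1 - 2)))*X(-12, 4) - 1*530944 = (53*(3/(((-1 + 2)*(1 - 2)))))*(-12)² - 1*530944 = (53*(3/((1*(-1)))))*144 - 530944 = (53*(3/(-1)))*144 - 530944 = (53*(3*(-1)))*144 - 530944 = (53*(-3))*144 - 530944 = -159*144 - 530944 = -22896 - 530944 = -553840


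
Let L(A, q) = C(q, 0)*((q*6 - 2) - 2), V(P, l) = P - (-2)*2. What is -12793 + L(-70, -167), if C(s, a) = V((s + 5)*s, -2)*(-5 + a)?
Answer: 136088947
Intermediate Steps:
V(P, l) = 4 + P (V(P, l) = P - 1*(-4) = P + 4 = 4 + P)
C(s, a) = (-5 + a)*(4 + s*(5 + s)) (C(s, a) = (4 + (s + 5)*s)*(-5 + a) = (4 + (5 + s)*s)*(-5 + a) = (4 + s*(5 + s))*(-5 + a) = (-5 + a)*(4 + s*(5 + s)))
L(A, q) = (-20 - 5*q*(5 + q))*(-4 + 6*q) (L(A, q) = ((-5 + 0)*(4 + q*(5 + q)))*((q*6 - 2) - 2) = (-5*(4 + q*(5 + q)))*((6*q - 2) - 2) = (-20 - 5*q*(5 + q))*((-2 + 6*q) - 2) = (-20 - 5*q*(5 + q))*(-4 + 6*q))
-12793 + L(-70, -167) = -12793 + 10*(-4 - 1*(-167)*(5 - 167))*(-2 + 3*(-167)) = -12793 + 10*(-4 - 1*(-167)*(-162))*(-2 - 501) = -12793 + 10*(-4 - 27054)*(-503) = -12793 + 10*(-27058)*(-503) = -12793 + 136101740 = 136088947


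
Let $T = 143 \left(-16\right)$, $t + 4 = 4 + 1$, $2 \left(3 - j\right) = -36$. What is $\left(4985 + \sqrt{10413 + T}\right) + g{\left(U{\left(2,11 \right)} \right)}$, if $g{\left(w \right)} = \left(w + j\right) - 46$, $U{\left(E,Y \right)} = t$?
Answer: $4961 + 25 \sqrt{13} \approx 5051.1$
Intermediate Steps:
$j = 21$ ($j = 3 - -18 = 3 + 18 = 21$)
$t = 1$ ($t = -4 + \left(4 + 1\right) = -4 + 5 = 1$)
$T = -2288$
$U{\left(E,Y \right)} = 1$
$g{\left(w \right)} = -25 + w$ ($g{\left(w \right)} = \left(w + 21\right) - 46 = \left(21 + w\right) - 46 = -25 + w$)
$\left(4985 + \sqrt{10413 + T}\right) + g{\left(U{\left(2,11 \right)} \right)} = \left(4985 + \sqrt{10413 - 2288}\right) + \left(-25 + 1\right) = \left(4985 + \sqrt{8125}\right) - 24 = \left(4985 + 25 \sqrt{13}\right) - 24 = 4961 + 25 \sqrt{13}$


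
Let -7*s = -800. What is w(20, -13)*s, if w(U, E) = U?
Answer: 16000/7 ≈ 2285.7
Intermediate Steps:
s = 800/7 (s = -⅐*(-800) = 800/7 ≈ 114.29)
w(20, -13)*s = 20*(800/7) = 16000/7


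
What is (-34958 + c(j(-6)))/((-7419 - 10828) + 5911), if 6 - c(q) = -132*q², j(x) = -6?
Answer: 3775/1542 ≈ 2.4481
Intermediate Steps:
c(q) = 6 + 132*q² (c(q) = 6 - (-132)*q² = 6 + 132*q²)
(-34958 + c(j(-6)))/((-7419 - 10828) + 5911) = (-34958 + (6 + 132*(-6)²))/((-7419 - 10828) + 5911) = (-34958 + (6 + 132*36))/(-18247 + 5911) = (-34958 + (6 + 4752))/(-12336) = (-34958 + 4758)*(-1/12336) = -30200*(-1/12336) = 3775/1542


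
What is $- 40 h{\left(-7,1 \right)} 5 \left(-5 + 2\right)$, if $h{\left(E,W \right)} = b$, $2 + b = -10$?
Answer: $-7200$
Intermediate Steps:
$b = -12$ ($b = -2 - 10 = -12$)
$h{\left(E,W \right)} = -12$
$- 40 h{\left(-7,1 \right)} 5 \left(-5 + 2\right) = \left(-40\right) \left(-12\right) 5 \left(-5 + 2\right) = 480 \cdot 5 \left(-3\right) = 480 \left(-15\right) = -7200$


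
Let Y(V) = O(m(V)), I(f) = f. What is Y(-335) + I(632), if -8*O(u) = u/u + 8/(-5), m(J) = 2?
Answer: 25283/40 ≈ 632.08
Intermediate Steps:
O(u) = 3/40 (O(u) = -(u/u + 8/(-5))/8 = -(1 + 8*(-⅕))/8 = -(1 - 8/5)/8 = -⅛*(-⅗) = 3/40)
Y(V) = 3/40
Y(-335) + I(632) = 3/40 + 632 = 25283/40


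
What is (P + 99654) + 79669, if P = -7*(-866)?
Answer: 185385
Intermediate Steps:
P = 6062
(P + 99654) + 79669 = (6062 + 99654) + 79669 = 105716 + 79669 = 185385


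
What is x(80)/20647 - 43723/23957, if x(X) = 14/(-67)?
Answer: -60484503725/33140891993 ≈ -1.8251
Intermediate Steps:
x(X) = -14/67 (x(X) = 14*(-1/67) = -14/67)
x(80)/20647 - 43723/23957 = -14/67/20647 - 43723/23957 = -14/67*1/20647 - 43723*1/23957 = -14/1383349 - 43723/23957 = -60484503725/33140891993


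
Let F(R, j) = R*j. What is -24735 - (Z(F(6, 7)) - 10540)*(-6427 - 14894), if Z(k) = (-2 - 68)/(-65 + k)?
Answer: -224683185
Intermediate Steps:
Z(k) = -70/(-65 + k)
-24735 - (Z(F(6, 7)) - 10540)*(-6427 - 14894) = -24735 - (-70/(-65 + 6*7) - 10540)*(-6427 - 14894) = -24735 - (-70/(-65 + 42) - 10540)*(-21321) = -24735 - (-70/(-23) - 10540)*(-21321) = -24735 - (-70*(-1/23) - 10540)*(-21321) = -24735 - (70/23 - 10540)*(-21321) = -24735 - (-242350)*(-21321)/23 = -24735 - 1*224658450 = -24735 - 224658450 = -224683185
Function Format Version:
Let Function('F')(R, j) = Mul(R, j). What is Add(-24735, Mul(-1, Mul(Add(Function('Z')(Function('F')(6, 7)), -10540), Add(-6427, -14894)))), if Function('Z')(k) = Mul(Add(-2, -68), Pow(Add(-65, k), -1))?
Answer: -224683185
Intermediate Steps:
Function('Z')(k) = Mul(-70, Pow(Add(-65, k), -1))
Add(-24735, Mul(-1, Mul(Add(Function('Z')(Function('F')(6, 7)), -10540), Add(-6427, -14894)))) = Add(-24735, Mul(-1, Mul(Add(Mul(-70, Pow(Add(-65, Mul(6, 7)), -1)), -10540), Add(-6427, -14894)))) = Add(-24735, Mul(-1, Mul(Add(Mul(-70, Pow(Add(-65, 42), -1)), -10540), -21321))) = Add(-24735, Mul(-1, Mul(Add(Mul(-70, Pow(-23, -1)), -10540), -21321))) = Add(-24735, Mul(-1, Mul(Add(Mul(-70, Rational(-1, 23)), -10540), -21321))) = Add(-24735, Mul(-1, Mul(Add(Rational(70, 23), -10540), -21321))) = Add(-24735, Mul(-1, Mul(Rational(-242350, 23), -21321))) = Add(-24735, Mul(-1, 224658450)) = Add(-24735, -224658450) = -224683185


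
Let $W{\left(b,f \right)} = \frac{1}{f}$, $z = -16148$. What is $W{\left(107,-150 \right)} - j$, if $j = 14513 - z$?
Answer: $- \frac{4599151}{150} \approx -30661.0$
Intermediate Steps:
$j = 30661$ ($j = 14513 - -16148 = 14513 + 16148 = 30661$)
$W{\left(107,-150 \right)} - j = \frac{1}{-150} - 30661 = - \frac{1}{150} - 30661 = - \frac{4599151}{150}$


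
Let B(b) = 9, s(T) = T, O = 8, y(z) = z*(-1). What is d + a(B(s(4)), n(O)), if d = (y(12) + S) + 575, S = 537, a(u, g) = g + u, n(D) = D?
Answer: 1117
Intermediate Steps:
y(z) = -z
d = 1100 (d = (-1*12 + 537) + 575 = (-12 + 537) + 575 = 525 + 575 = 1100)
d + a(B(s(4)), n(O)) = 1100 + (8 + 9) = 1100 + 17 = 1117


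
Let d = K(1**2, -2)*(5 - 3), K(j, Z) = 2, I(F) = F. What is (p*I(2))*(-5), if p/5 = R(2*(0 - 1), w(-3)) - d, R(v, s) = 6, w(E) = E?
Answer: -100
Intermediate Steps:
d = 4 (d = 2*(5 - 3) = 2*2 = 4)
p = 10 (p = 5*(6 - 1*4) = 5*(6 - 4) = 5*2 = 10)
(p*I(2))*(-5) = (10*2)*(-5) = 20*(-5) = -100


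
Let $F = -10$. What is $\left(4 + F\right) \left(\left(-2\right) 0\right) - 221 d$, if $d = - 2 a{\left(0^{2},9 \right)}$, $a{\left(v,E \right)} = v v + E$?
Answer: $3978$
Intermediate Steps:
$a{\left(v,E \right)} = E + v^{2}$ ($a{\left(v,E \right)} = v^{2} + E = E + v^{2}$)
$d = -18$ ($d = - 2 \left(9 + \left(0^{2}\right)^{2}\right) = - 2 \left(9 + 0^{2}\right) = - 2 \left(9 + 0\right) = \left(-2\right) 9 = -18$)
$\left(4 + F\right) \left(\left(-2\right) 0\right) - 221 d = \left(4 - 10\right) \left(\left(-2\right) 0\right) - -3978 = \left(-6\right) 0 + 3978 = 0 + 3978 = 3978$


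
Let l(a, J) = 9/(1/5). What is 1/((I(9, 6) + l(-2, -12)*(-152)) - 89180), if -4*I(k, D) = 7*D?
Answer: -2/192061 ≈ -1.0413e-5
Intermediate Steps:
I(k, D) = -7*D/4
l(a, J) = 45 (l(a, J) = 9/(⅕) = 9*5 = 45)
1/((I(9, 6) + l(-2, -12)*(-152)) - 89180) = 1/((-7/4*6 + 45*(-152)) - 89180) = 1/((-21/2 - 6840) - 89180) = 1/(-13701/2 - 89180) = 1/(-192061/2) = -2/192061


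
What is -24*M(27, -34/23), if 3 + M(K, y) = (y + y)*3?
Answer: 6552/23 ≈ 284.87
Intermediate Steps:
M(K, y) = -3 + 6*y (M(K, y) = -3 + (y + y)*3 = -3 + (2*y)*3 = -3 + 6*y)
-24*M(27, -34/23) = -24*(-3 + 6*(-34/23)) = -24*(-3 - 204/23) = -24*(-273/23) = 6552/23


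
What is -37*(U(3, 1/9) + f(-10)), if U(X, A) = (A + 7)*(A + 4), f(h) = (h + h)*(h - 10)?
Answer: -1286416/81 ≈ -15882.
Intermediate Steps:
f(h) = 2*h*(-10 + h) (f(h) = (2*h)*(-10 + h) = 2*h*(-10 + h))
U(X, A) = (4 + A)*(7 + A) (U(X, A) = (7 + A)*(4 + A) = (4 + A)*(7 + A))
-37*(U(3, 1/9) + f(-10)) = -37*((28 + (1/9)² + 11/9) + 2*(-10)*(-10 - 10)) = -37*((28 + (⅑)² + 11*(⅑)) + 2*(-10)*(-20)) = -37*((28 + 1/81 + 11/9) + 400) = -37*(2368/81 + 400) = -37*34768/81 = -1286416/81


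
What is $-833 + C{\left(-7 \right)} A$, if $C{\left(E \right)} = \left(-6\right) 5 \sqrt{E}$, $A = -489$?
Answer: $-833 + 14670 i \sqrt{7} \approx -833.0 + 38813.0 i$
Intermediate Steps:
$C{\left(E \right)} = - 30 \sqrt{E}$
$-833 + C{\left(-7 \right)} A = -833 + - 30 \sqrt{-7} \left(-489\right) = -833 + - 30 i \sqrt{7} \left(-489\right) = -833 + 14670 i \sqrt{7}$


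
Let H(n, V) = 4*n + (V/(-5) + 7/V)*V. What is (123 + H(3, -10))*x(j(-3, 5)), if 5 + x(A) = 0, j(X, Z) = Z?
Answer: -610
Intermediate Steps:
H(n, V) = 4*n + V*(7/V - V/5) (H(n, V) = 4*n + (V*(-1/5) + 7/V)*V = 4*n + (-V/5 + 7/V)*V = 4*n + (7/V - V/5)*V = 4*n + V*(7/V - V/5))
x(A) = -5 (x(A) = -5 + 0 = -5)
(123 + H(3, -10))*x(j(-3, 5)) = (123 + (7 + 4*3 - 1/5*(-10)**2))*(-5) = (123 + (7 + 12 - 1/5*100))*(-5) = (123 + (7 + 12 - 20))*(-5) = (123 - 1)*(-5) = 122*(-5) = -610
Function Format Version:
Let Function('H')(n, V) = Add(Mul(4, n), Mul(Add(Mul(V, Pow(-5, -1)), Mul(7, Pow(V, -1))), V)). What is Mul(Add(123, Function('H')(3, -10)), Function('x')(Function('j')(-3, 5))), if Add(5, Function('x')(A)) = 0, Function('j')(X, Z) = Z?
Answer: -610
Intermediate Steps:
Function('H')(n, V) = Add(Mul(4, n), Mul(V, Add(Mul(7, Pow(V, -1)), Mul(Rational(-1, 5), V)))) (Function('H')(n, V) = Add(Mul(4, n), Mul(Add(Mul(V, Rational(-1, 5)), Mul(7, Pow(V, -1))), V)) = Add(Mul(4, n), Mul(Add(Mul(Rational(-1, 5), V), Mul(7, Pow(V, -1))), V)) = Add(Mul(4, n), Mul(Add(Mul(7, Pow(V, -1)), Mul(Rational(-1, 5), V)), V)) = Add(Mul(4, n), Mul(V, Add(Mul(7, Pow(V, -1)), Mul(Rational(-1, 5), V)))))
Function('x')(A) = -5 (Function('x')(A) = Add(-5, 0) = -5)
Mul(Add(123, Function('H')(3, -10)), Function('x')(Function('j')(-3, 5))) = Mul(Add(123, Add(7, Mul(4, 3), Mul(Rational(-1, 5), Pow(-10, 2)))), -5) = Mul(Add(123, Add(7, 12, Mul(Rational(-1, 5), 100))), -5) = Mul(Add(123, Add(7, 12, -20)), -5) = Mul(Add(123, -1), -5) = Mul(122, -5) = -610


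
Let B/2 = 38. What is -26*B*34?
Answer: -67184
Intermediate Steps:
B = 76 (B = 2*38 = 76)
-26*B*34 = -26*76*34 = -1976*34 = -67184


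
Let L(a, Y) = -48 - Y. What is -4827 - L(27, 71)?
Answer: -4708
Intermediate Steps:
-4827 - L(27, 71) = -4827 - (-48 - 1*71) = -4827 - (-48 - 71) = -4827 - 1*(-119) = -4827 + 119 = -4708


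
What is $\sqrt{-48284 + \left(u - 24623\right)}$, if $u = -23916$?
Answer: $i \sqrt{96823} \approx 311.16 i$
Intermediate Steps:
$\sqrt{-48284 + \left(u - 24623\right)} = \sqrt{-48284 - 48539} = \sqrt{-96823} = i \sqrt{96823}$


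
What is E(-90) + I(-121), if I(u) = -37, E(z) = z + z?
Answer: -217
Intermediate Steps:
E(z) = 2*z
E(-90) + I(-121) = 2*(-90) - 37 = -180 - 37 = -217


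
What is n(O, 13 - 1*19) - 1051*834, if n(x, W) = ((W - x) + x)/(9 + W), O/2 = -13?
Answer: -876536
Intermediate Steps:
O = -26 (O = 2*(-13) = -26)
n(x, W) = W/(9 + W)
n(O, 13 - 1*19) - 1051*834 = (13 - 1*19)/(9 + (13 - 1*19)) - 1051*834 = (13 - 19)/(9 + (13 - 19)) - 876534 = -6/(9 - 6) - 876534 = -6/3 - 876534 = -6*⅓ - 876534 = -2 - 876534 = -876536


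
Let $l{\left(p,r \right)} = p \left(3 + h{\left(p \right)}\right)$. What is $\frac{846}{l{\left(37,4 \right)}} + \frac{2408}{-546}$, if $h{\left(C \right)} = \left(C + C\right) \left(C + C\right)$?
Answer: $- \frac{34835362}{7906197} \approx -4.4061$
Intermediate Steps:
$h{\left(C \right)} = 4 C^{2}$ ($h{\left(C \right)} = 2 C 2 C = 4 C^{2}$)
$l{\left(p,r \right)} = p \left(3 + 4 p^{2}\right)$
$\frac{846}{l{\left(37,4 \right)}} + \frac{2408}{-546} = \frac{846}{37 \left(3 + 4 \cdot 37^{2}\right)} + \frac{2408}{-546} = \frac{846}{37 \left(3 + 4 \cdot 1369\right)} + 2408 \left(- \frac{1}{546}\right) = \frac{846}{37 \left(3 + 5476\right)} - \frac{172}{39} = \frac{846}{37 \cdot 5479} - \frac{172}{39} = \frac{846}{202723} - \frac{172}{39} = - \frac{34835362}{7906197}$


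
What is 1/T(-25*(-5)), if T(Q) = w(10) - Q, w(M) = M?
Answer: -1/115 ≈ -0.0086956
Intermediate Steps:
T(Q) = 10 - Q
1/T(-25*(-5)) = 1/(10 - (-25)*(-5)) = 1/(10 - 1*125) = 1/(10 - 125) = 1/(-115) = -1/115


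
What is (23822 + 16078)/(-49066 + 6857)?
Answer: -39900/42209 ≈ -0.94530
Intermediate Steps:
(23822 + 16078)/(-49066 + 6857) = 39900/(-42209) = 39900*(-1/42209) = -39900/42209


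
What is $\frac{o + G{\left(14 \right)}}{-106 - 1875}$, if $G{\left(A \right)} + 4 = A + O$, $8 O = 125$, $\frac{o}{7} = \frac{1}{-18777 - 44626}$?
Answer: $- \frac{12997559}{1004810744} \approx -0.012935$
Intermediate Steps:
$o = - \frac{7}{63403}$ ($o = \frac{7}{-18777 - 44626} = \frac{7}{-63403} = 7 \left(- \frac{1}{63403}\right) = - \frac{7}{63403} \approx -0.0001104$)
$O = \frac{125}{8}$ ($O = \frac{1}{8} \cdot 125 = \frac{125}{8} \approx 15.625$)
$G{\left(A \right)} = \frac{93}{8} + A$ ($G{\left(A \right)} = -4 + \left(A + \frac{125}{8}\right) = -4 + \left(\frac{125}{8} + A\right) = \frac{93}{8} + A$)
$\frac{o + G{\left(14 \right)}}{-106 - 1875} = \frac{- \frac{7}{63403} + \left(\frac{93}{8} + 14\right)}{-106 - 1875} = \frac{- \frac{7}{63403} + \frac{205}{8}}{-106 - 1875} = \frac{12997559}{507224 \left(-1981\right)} = \frac{12997559}{507224} \left(- \frac{1}{1981}\right) = - \frac{12997559}{1004810744}$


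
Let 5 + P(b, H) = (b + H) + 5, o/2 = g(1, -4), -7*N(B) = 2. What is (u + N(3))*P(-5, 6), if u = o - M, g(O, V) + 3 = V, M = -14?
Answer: -2/7 ≈ -0.28571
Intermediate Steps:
g(O, V) = -3 + V
N(B) = -2/7 (N(B) = -⅐*2 = -2/7)
o = -14 (o = 2*(-3 - 4) = 2*(-7) = -14)
P(b, H) = H + b (P(b, H) = -5 + ((b + H) + 5) = -5 + ((H + b) + 5) = -5 + (5 + H + b) = H + b)
u = 0 (u = -14 - 1*(-14) = -14 + 14 = 0)
(u + N(3))*P(-5, 6) = (0 - 2/7)*(6 - 5) = -2/7*1 = -2/7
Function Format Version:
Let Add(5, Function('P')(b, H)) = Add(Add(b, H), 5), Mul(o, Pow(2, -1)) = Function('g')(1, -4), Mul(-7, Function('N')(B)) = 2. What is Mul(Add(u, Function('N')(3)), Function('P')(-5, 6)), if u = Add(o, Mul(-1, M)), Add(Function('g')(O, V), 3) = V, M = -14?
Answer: Rational(-2, 7) ≈ -0.28571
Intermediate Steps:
Function('g')(O, V) = Add(-3, V)
Function('N')(B) = Rational(-2, 7) (Function('N')(B) = Mul(Rational(-1, 7), 2) = Rational(-2, 7))
o = -14 (o = Mul(2, Add(-3, -4)) = Mul(2, -7) = -14)
Function('P')(b, H) = Add(H, b) (Function('P')(b, H) = Add(-5, Add(Add(b, H), 5)) = Add(-5, Add(Add(H, b), 5)) = Add(-5, Add(5, H, b)) = Add(H, b))
u = 0 (u = Add(-14, Mul(-1, -14)) = Add(-14, 14) = 0)
Mul(Add(u, Function('N')(3)), Function('P')(-5, 6)) = Mul(Add(0, Rational(-2, 7)), Add(6, -5)) = Mul(Rational(-2, 7), 1) = Rational(-2, 7)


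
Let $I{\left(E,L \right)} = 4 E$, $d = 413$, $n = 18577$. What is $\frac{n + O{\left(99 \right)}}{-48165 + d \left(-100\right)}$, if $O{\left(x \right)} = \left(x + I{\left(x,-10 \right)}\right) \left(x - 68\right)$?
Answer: $- \frac{33922}{89465} \approx -0.37917$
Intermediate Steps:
$O{\left(x \right)} = 5 x \left(-68 + x\right)$ ($O{\left(x \right)} = \left(x + 4 x\right) \left(x - 68\right) = 5 x \left(-68 + x\right)$)
$\frac{n + O{\left(99 \right)}}{-48165 + d \left(-100\right)} = \frac{18577 + 5 \cdot 99 \left(-68 + 99\right)}{-48165 + 413 \left(-100\right)} = \frac{18577 + 5 \cdot 99 \cdot 31}{-48165 - 41300} = \frac{18577 + 15345}{-89465} = 33922 \left(- \frac{1}{89465}\right) = - \frac{33922}{89465}$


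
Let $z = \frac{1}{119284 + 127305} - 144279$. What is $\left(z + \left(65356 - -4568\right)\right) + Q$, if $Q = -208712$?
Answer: $- \frac{69801208462}{246589} \approx -2.8307 \cdot 10^{5}$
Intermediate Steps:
$z = - \frac{35577614330}{246589}$ ($z = \frac{1}{246589} - 144279 = - \frac{35577614330}{246589} \approx -1.4428 \cdot 10^{5}$)
$\left(z + \left(65356 - -4568\right)\right) + Q = \left(- \frac{35577614330}{246589} + \left(65356 - -4568\right)\right) - 208712 = \left(- \frac{35577614330}{246589} + \left(65356 + 4568\right)\right) - 208712 = \left(- \frac{35577614330}{246589} + 69924\right) - 208712 = - \frac{18335125094}{246589} - 208712 = - \frac{69801208462}{246589}$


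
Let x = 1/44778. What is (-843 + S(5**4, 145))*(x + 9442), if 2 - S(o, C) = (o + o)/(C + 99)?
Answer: -14547914513693/1820972 ≈ -7.9891e+6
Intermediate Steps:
S(o, C) = 2 - 2*o/(99 + C) (S(o, C) = 2 - (o + o)/(C + 99) = 2 - 2*o/(99 + C))
x = 1/44778 ≈ 2.2332e-5
(-843 + S(5**4, 145))*(x + 9442) = (-843 + 2*(99 + 145 - 1*5**4)/(99 + 145))*(1/44778 + 9442) = (-843 + 2*(99 + 145 - 1*625)/244)*(422793877/44778) = (-843 + 2*(1/244)*(99 + 145 - 625))*(422793877/44778) = (-843 + 2*(1/244)*(-381))*(422793877/44778) = (-843 - 381/122)*(422793877/44778) = -103227/122*422793877/44778 = -14547914513693/1820972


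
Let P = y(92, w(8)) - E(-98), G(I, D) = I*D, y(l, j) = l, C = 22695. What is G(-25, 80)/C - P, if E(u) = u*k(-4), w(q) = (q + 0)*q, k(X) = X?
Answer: 1361300/4539 ≈ 299.91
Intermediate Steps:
w(q) = q² (w(q) = q*q = q²)
G(I, D) = D*I
E(u) = -4*u (E(u) = u*(-4) = -4*u)
P = -300 (P = 92 - (-4)*(-98) = 92 - 1*392 = 92 - 392 = -300)
G(-25, 80)/C - P = (80*(-25))/22695 - 1*(-300) = -2000*1/22695 + 300 = -400/4539 + 300 = 1361300/4539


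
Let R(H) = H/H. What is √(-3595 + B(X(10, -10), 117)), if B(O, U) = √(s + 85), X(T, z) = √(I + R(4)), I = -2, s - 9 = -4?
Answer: √(-3595 + 3*√10) ≈ 59.879*I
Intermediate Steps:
s = 5 (s = 9 - 4 = 5)
R(H) = 1
X(T, z) = I (X(T, z) = √(-2 + 1) = √(-1) = I)
B(O, U) = 3*√10 (B(O, U) = √(5 + 85) = √90 = 3*√10)
√(-3595 + B(X(10, -10), 117)) = √(-3595 + 3*√10)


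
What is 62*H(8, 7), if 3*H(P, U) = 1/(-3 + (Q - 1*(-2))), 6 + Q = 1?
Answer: -31/9 ≈ -3.4444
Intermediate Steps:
Q = -5 (Q = -6 + 1 = -5)
H(P, U) = -1/18 (H(P, U) = 1/(3*(-3 + (-5 - 1*(-2)))) = 1/(3*(-3 + (-5 + 2))) = 1/(3*(-3 - 3)) = (⅓)/(-6) = (⅓)*(-⅙) = -1/18)
62*H(8, 7) = 62*(-1/18) = -31/9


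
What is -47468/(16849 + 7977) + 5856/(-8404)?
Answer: -68037766/26079713 ≈ -2.6088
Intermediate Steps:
-47468/(16849 + 7977) + 5856/(-8404) = -47468/24826 + 5856*(-1/8404) = -47468*1/24826 - 1464/2101 = -23734/12413 - 1464/2101 = -68037766/26079713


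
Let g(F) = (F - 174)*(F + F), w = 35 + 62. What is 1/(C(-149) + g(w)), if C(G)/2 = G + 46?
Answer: -1/15144 ≈ -6.6033e-5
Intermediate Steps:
w = 97
C(G) = 92 + 2*G (C(G) = 2*(G + 46) = 2*(46 + G) = 92 + 2*G)
g(F) = 2*F*(-174 + F) (g(F) = (-174 + F)*(2*F) = 2*F*(-174 + F))
1/(C(-149) + g(w)) = 1/((92 + 2*(-149)) + 2*97*(-174 + 97)) = 1/((92 - 298) + 2*97*(-77)) = 1/(-206 - 14938) = 1/(-15144) = -1/15144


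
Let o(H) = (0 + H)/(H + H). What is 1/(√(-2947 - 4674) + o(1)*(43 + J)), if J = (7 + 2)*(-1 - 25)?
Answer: -382/66965 - 4*I*√7621/66965 ≈ -0.0057045 - 0.0052146*I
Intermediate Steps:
J = -234 (J = 9*(-26) = -234)
o(H) = ½ (o(H) = H/((2*H)) = H*(1/(2*H)) = ½)
1/(√(-2947 - 4674) + o(1)*(43 + J)) = 1/(√(-2947 - 4674) + (43 - 234)/2) = 1/(√(-7621) + (½)*(-191)) = 1/(I*√7621 - 191/2) = 1/(-191/2 + I*√7621)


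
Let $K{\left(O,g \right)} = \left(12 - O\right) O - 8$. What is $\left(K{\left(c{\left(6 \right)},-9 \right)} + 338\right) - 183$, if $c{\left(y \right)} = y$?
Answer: $183$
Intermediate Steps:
$K{\left(O,g \right)} = -8 + O \left(12 - O\right)$ ($K{\left(O,g \right)} = O \left(12 - O\right) - 8 = -8 + O \left(12 - O\right)$)
$\left(K{\left(c{\left(6 \right)},-9 \right)} + 338\right) - 183 = \left(\left(-8 - 6^{2} + 12 \cdot 6\right) + 338\right) - 183 = \left(\left(-8 - 36 + 72\right) + 338\right) - 183 = \left(28 + 338\right) - 183 = 366 - 183 = 183$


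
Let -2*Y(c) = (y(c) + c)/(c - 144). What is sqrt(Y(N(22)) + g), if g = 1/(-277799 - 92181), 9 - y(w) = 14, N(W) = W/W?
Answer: I*sqrt(57924161295)/2034890 ≈ 0.11827*I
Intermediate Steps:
N(W) = 1
y(w) = -5 (y(w) = 9 - 1*14 = 9 - 14 = -5)
Y(c) = -(-5 + c)/(2*(-144 + c)) (Y(c) = -(-5 + c)/(2*(c - 144)) = -(-5 + c)/(2*(-144 + c)))
g = -1/369980 (g = 1/(-369980) = -1/369980 ≈ -2.7028e-6)
sqrt(Y(N(22)) + g) = sqrt((5 - 1*1)/(2*(-144 + 1)) - 1/369980) = sqrt((1/2)*(5 - 1)/(-143) - 1/369980) = sqrt((1/2)*(-1/143)*4 - 1/369980) = sqrt(-2/143 - 1/369980) = sqrt(-56931/4069780) = I*sqrt(57924161295)/2034890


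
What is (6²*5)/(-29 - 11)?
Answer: -9/2 ≈ -4.5000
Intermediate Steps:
(6²*5)/(-29 - 11) = (36*5)/(-40) = 180*(-1/40) = -9/2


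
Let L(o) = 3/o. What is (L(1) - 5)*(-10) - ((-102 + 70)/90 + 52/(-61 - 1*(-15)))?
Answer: 22238/1035 ≈ 21.486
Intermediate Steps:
(L(1) - 5)*(-10) - ((-102 + 70)/90 + 52/(-61 - 1*(-15))) = (3/1 - 5)*(-10) - ((-102 + 70)/90 + 52/(-61 - 1*(-15))) = (3*1 - 5)*(-10) - (-32*1/90 + 52/(-61 + 15)) = (3 - 5)*(-10) - (-16/45 + 52/(-46)) = -2*(-10) - (-16/45 + 52*(-1/46)) = 20 - (-16/45 - 26/23) = 20 - 1*(-1538/1035) = 20 + 1538/1035 = 22238/1035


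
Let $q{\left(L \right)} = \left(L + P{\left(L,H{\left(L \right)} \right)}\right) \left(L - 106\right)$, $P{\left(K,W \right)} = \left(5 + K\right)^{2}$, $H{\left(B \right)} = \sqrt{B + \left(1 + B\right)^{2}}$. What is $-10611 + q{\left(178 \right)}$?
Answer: $2413413$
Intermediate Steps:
$q{\left(L \right)} = \left(-106 + L\right) \left(L + \left(5 + L\right)^{2}\right)$ ($q{\left(L \right)} = \left(L + \left(5 + L\right)^{2}\right) \left(L - 106\right) = \left(L + \left(5 + L\right)^{2}\right) \left(-106 + L\right) = \left(-106 + L\right) \left(L + \left(5 + L\right)^{2}\right)$)
$-10611 + q{\left(178 \right)} = -10611 - \left(205748 - 5639752 + 3009980\right) = -10611 - -2424024 = -10611 + 2424024 = 2413413$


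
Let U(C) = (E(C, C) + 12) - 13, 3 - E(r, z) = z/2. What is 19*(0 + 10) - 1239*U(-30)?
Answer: -20873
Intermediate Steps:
E(r, z) = 3 - z/2
U(C) = 2 - C/2 (U(C) = ((3 - C/2) + 12) - 13 = (15 - C/2) - 13 = 2 - C/2)
19*(0 + 10) - 1239*U(-30) = 19*(0 + 10) - 1239*(2 - ½*(-30)) = 19*10 - 1239*(2 + 15) = 190 - 1239*17 = 190 - 21063 = -20873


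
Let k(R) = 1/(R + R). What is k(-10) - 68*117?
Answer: -159121/20 ≈ -7956.0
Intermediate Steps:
k(R) = 1/(2*R)
k(-10) - 68*117 = (1/2)/(-10) - 68*117 = (1/2)*(-1/10) - 7956 = -1/20 - 7956 = -159121/20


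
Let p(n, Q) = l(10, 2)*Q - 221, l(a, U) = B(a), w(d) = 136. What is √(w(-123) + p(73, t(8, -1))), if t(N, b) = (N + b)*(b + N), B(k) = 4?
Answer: √111 ≈ 10.536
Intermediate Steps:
t(N, b) = (N + b)² (t(N, b) = (N + b)*(N + b) = (N + b)²)
l(a, U) = 4
p(n, Q) = -221 + 4*Q (p(n, Q) = 4*Q - 221 = -221 + 4*Q)
√(w(-123) + p(73, t(8, -1))) = √(136 + (-221 + 4*(8 - 1)²)) = √(136 + (-221 + 4*7²)) = √(136 + (-221 + 4*49)) = √(136 + (-221 + 196)) = √(136 - 25) = √111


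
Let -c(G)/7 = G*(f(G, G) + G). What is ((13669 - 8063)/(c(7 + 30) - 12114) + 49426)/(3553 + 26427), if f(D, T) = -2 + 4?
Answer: 274498246/166501425 ≈ 1.6486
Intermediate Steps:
f(D, T) = 2
c(G) = -7*G*(2 + G)
((13669 - 8063)/(c(7 + 30) - 12114) + 49426)/(3553 + 26427) = ((13669 - 8063)/(-7*(7 + 30)*(2 + (7 + 30)) - 12114) + 49426)/(3553 + 26427) = (5606/(-7*37*(2 + 37) - 12114) + 49426)/29980 = (5606/(-7*37*39 - 12114) + 49426)*(1/29980) = (5606/(-10101 - 12114) + 49426)*(1/29980) = (5606/(-22215) + 49426)*(1/29980) = (5606*(-1/22215) + 49426)*(1/29980) = (-5606/22215 + 49426)*(1/29980) = (1097992984/22215)*(1/29980) = 274498246/166501425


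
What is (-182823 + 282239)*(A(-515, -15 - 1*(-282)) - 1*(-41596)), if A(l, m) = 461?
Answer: 4181138712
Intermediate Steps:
(-182823 + 282239)*(A(-515, -15 - 1*(-282)) - 1*(-41596)) = (-182823 + 282239)*(461 - 1*(-41596)) = 99416*(461 + 41596) = 99416*42057 = 4181138712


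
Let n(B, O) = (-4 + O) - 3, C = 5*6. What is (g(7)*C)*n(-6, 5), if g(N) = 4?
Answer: -240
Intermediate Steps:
C = 30
n(B, O) = -7 + O
(g(7)*C)*n(-6, 5) = (4*30)*(-7 + 5) = 120*(-2) = -240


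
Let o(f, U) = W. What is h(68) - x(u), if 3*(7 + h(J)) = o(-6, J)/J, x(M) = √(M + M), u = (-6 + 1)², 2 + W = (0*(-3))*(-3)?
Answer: -715/102 - 5*√2 ≈ -14.081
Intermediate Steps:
W = -2 (W = -2 + (0*(-3))*(-3) = -2 + 0*(-3) = -2 + 0 = -2)
u = 25 (u = (-5)² = 25)
x(M) = √2*√M (x(M) = √(2*M) = √2*√M)
o(f, U) = -2
h(J) = -7 - 2/(3*J) (h(J) = -7 + (-2/J)/3 = -7 - 2/(3*J))
h(68) - x(u) = (-7 - ⅔/68) - √2*√25 = (-7 - ⅔*1/68) - √2*5 = (-7 - 1/102) - 5*√2 = -715/102 - 5*√2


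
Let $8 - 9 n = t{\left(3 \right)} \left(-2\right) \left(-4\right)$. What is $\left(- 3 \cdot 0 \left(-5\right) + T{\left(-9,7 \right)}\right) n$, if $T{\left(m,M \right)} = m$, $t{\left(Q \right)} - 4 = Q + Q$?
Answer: $72$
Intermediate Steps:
$t{\left(Q \right)} = 4 + 2 Q$ ($t{\left(Q \right)} = 4 + \left(Q + Q\right) = 4 + 2 Q$)
$n = -8$ ($n = \frac{8}{9} - \frac{\left(4 + 2 \cdot 3\right) \left(-2\right) \left(-4\right)}{9} = \frac{8}{9} - \frac{\left(4 + 6\right) \left(-2\right) \left(-4\right)}{9} = \frac{8}{9} - \frac{10 \left(-2\right) \left(-4\right)}{9} = \frac{8}{9} - \frac{\left(-20\right) \left(-4\right)}{9} = \frac{8}{9} - \frac{80}{9} = -8$)
$\left(- 3 \cdot 0 \left(-5\right) + T{\left(-9,7 \right)}\right) n = \left(- 3 \cdot 0 \left(-5\right) - 9\right) \left(-8\right) = \left(\left(-3\right) 0 - 9\right) \left(-8\right) = \left(0 - 9\right) \left(-8\right) = \left(-9\right) \left(-8\right) = 72$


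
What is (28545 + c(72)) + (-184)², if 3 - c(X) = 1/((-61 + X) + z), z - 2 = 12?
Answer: 1560099/25 ≈ 62404.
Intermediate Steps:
z = 14 (z = 2 + 12 = 14)
c(X) = 3 - 1/(-47 + X) (c(X) = 3 - 1/((-61 + X) + 14) = 3 - 1/(-47 + X))
(28545 + c(72)) + (-184)² = (28545 + (-142 + 3*72)/(-47 + 72)) + (-184)² = (28545 + (-142 + 216)/25) + 33856 = (28545 + (1/25)*74) + 33856 = (28545 + 74/25) + 33856 = 713699/25 + 33856 = 1560099/25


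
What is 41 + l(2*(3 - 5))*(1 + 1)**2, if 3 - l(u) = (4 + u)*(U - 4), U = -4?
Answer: 53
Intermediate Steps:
l(u) = 35 + 8*u (l(u) = 3 - (4 + u)*(-4 - 4) = 3 - (4 + u)*(-8) = 3 - (-32 - 8*u) = 3 + (32 + 8*u) = 35 + 8*u)
41 + l(2*(3 - 5))*(1 + 1)**2 = 41 + (35 + 8*(2*(3 - 5)))*(1 + 1)**2 = 41 + (35 + 8*(2*(-2)))*2**2 = 41 + (35 + 8*(-4))*4 = 41 + (35 - 32)*4 = 41 + 3*4 = 41 + 12 = 53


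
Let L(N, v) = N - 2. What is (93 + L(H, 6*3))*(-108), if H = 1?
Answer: -9936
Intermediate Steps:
L(N, v) = -2 + N
(93 + L(H, 6*3))*(-108) = (93 + (-2 + 1))*(-108) = (93 - 1)*(-108) = 92*(-108) = -9936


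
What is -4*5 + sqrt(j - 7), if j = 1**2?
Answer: -20 + I*sqrt(6) ≈ -20.0 + 2.4495*I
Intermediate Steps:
j = 1
-4*5 + sqrt(j - 7) = -4*5 + sqrt(1 - 7) = -20 + sqrt(-6) = -20 + I*sqrt(6)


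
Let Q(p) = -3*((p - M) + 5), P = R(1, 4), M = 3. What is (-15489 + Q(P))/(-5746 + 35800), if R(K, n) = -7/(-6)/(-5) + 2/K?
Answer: -155003/300540 ≈ -0.51575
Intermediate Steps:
R(K, n) = -7/30 + 2/K (R(K, n) = -7*(-⅙)*(-⅕) + 2/K = (7/6)*(-⅕) + 2/K = -7/30 + 2/K)
P = 53/30 (P = -7/30 + 2/1 = -7/30 + 2*1 = -7/30 + 2 = 53/30 ≈ 1.7667)
Q(p) = -6 - 3*p (Q(p) = -3*((p - 1*3) + 5) = -3*((p - 3) + 5) = -3*((-3 + p) + 5) = -3*(2 + p) = -6 - 3*p)
(-15489 + Q(P))/(-5746 + 35800) = (-15489 + (-6 - 3*53/30))/(-5746 + 35800) = (-15489 + (-6 - 53/10))/30054 = (-15489 - 113/10)*(1/30054) = -155003/10*1/30054 = -155003/300540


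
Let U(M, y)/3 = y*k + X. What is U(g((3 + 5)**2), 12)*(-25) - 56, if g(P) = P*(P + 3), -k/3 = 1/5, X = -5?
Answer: 859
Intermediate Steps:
k = -3/5 ≈ -0.60000
g(P) = P*(3 + P)
U(M, y) = -15 - 9*y/5 (U(M, y) = 3*(y*(-3/5) - 5) = 3*(-3*y/5 - 5) = 3*(-5 - 3*y/5) = -15 - 9*y/5)
U(g((3 + 5)**2), 12)*(-25) - 56 = (-15 - 9/5*12)*(-25) - 56 = (-15 - 108/5)*(-25) - 56 = -183/5*(-25) - 56 = 915 - 56 = 859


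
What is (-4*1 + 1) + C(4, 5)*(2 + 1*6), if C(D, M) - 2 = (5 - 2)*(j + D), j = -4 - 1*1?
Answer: -11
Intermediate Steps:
j = -5 (j = -4 - 1 = -5)
C(D, M) = -13 + 3*D (C(D, M) = 2 + (5 - 2)*(-5 + D) = 2 + 3*(-5 + D) = 2 + (-15 + 3*D) = -13 + 3*D)
(-4*1 + 1) + C(4, 5)*(2 + 1*6) = (-4*1 + 1) + (-13 + 3*4)*(2 + 1*6) = (-4 + 1) + (-13 + 12)*(2 + 6) = -3 - 1*8 = -3 - 8 = -11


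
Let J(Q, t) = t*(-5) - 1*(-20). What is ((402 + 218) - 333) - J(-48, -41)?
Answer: 62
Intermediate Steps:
J(Q, t) = 20 - 5*t (J(Q, t) = -5*t + 20 = 20 - 5*t)
((402 + 218) - 333) - J(-48, -41) = ((402 + 218) - 333) - (20 - 5*(-41)) = (620 - 333) - (20 + 205) = 287 - 1*225 = 287 - 225 = 62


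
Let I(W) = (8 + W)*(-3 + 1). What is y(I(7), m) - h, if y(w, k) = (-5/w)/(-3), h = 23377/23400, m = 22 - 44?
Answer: -24677/23400 ≈ -1.0546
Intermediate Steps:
I(W) = -16 - 2*W (I(W) = (8 + W)*(-2) = -16 - 2*W)
m = -22
h = 23377/23400 (h = 23377*(1/23400) = 23377/23400 ≈ 0.99902)
y(w, k) = 5/(3*w) (y(w, k) = -(-5)/(3*w) = 5/(3*w))
y(I(7), m) - h = 5/(3*(-16 - 2*7)) - 1*23377/23400 = 5/(3*(-16 - 14)) - 23377/23400 = (5/3)/(-30) - 23377/23400 = (5/3)*(-1/30) - 23377/23400 = -1/18 - 23377/23400 = -24677/23400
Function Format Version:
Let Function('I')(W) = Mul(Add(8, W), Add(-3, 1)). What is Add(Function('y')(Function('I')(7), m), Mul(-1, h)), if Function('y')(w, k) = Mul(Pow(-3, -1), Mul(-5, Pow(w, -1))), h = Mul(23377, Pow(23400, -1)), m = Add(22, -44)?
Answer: Rational(-24677, 23400) ≈ -1.0546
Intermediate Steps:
Function('I')(W) = Add(-16, Mul(-2, W)) (Function('I')(W) = Mul(Add(8, W), -2) = Add(-16, Mul(-2, W)))
m = -22
h = Rational(23377, 23400) (h = Mul(23377, Rational(1, 23400)) = Rational(23377, 23400) ≈ 0.99902)
Function('y')(w, k) = Mul(Rational(5, 3), Pow(w, -1)) (Function('y')(w, k) = Mul(Rational(-1, 3), Mul(-5, Pow(w, -1))) = Mul(Rational(5, 3), Pow(w, -1)))
Add(Function('y')(Function('I')(7), m), Mul(-1, h)) = Add(Mul(Rational(5, 3), Pow(Add(-16, Mul(-2, 7)), -1)), Mul(-1, Rational(23377, 23400))) = Add(Mul(Rational(5, 3), Pow(Add(-16, -14), -1)), Rational(-23377, 23400)) = Add(Mul(Rational(5, 3), Pow(-30, -1)), Rational(-23377, 23400)) = Add(Mul(Rational(5, 3), Rational(-1, 30)), Rational(-23377, 23400)) = Add(Rational(-1, 18), Rational(-23377, 23400)) = Rational(-24677, 23400)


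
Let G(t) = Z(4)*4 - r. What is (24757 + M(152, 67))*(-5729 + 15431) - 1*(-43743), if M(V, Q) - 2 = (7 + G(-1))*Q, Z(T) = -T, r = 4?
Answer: 231805119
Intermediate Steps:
G(t) = -20 (G(t) = -1*4*4 - 1*4 = -4*4 - 4 = -16 - 4 = -20)
M(V, Q) = 2 - 13*Q (M(V, Q) = 2 + (7 - 20)*Q = 2 - 13*Q)
(24757 + M(152, 67))*(-5729 + 15431) - 1*(-43743) = (24757 + (2 - 13*67))*(-5729 + 15431) - 1*(-43743) = (24757 + (2 - 871))*9702 + 43743 = (24757 - 869)*9702 + 43743 = 23888*9702 + 43743 = 231761376 + 43743 = 231805119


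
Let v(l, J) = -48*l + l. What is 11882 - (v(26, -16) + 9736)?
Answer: 3368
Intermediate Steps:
v(l, J) = -47*l
11882 - (v(26, -16) + 9736) = 11882 - (-47*26 + 9736) = 11882 - (-1222 + 9736) = 11882 - 1*8514 = 11882 - 8514 = 3368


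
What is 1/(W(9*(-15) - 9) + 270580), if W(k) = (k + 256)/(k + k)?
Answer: 18/4870433 ≈ 3.6958e-6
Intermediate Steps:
W(k) = (256 + k)/(2*k) (W(k) = (256 + k)/((2*k)) = (256 + k)*(1/(2*k)) = (256 + k)/(2*k))
1/(W(9*(-15) - 9) + 270580) = 1/((256 + (9*(-15) - 9))/(2*(9*(-15) - 9)) + 270580) = 1/((256 + (-135 - 9))/(2*(-135 - 9)) + 270580) = 1/((1/2)*(256 - 144)/(-144) + 270580) = 1/((1/2)*(-1/144)*112 + 270580) = 1/(-7/18 + 270580) = 1/(4870433/18) = 18/4870433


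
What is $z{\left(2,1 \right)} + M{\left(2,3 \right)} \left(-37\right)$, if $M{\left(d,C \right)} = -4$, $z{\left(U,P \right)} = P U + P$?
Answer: $151$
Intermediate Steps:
$z{\left(U,P \right)} = P + P U$
$z{\left(2,1 \right)} + M{\left(2,3 \right)} \left(-37\right) = 1 \left(1 + 2\right) - -148 = 1 \cdot 3 + 148 = 3 + 148 = 151$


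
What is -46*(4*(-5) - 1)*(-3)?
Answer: -2898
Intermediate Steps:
-46*(4*(-5) - 1)*(-3) = -46*(-20 - 1)*(-3) = -46*(-21)*(-3) = 966*(-3) = -2898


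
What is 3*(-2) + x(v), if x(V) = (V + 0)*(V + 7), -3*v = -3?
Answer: 2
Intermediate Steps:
v = 1 (v = -⅓*(-3) = 1)
x(V) = V*(7 + V)
3*(-2) + x(v) = 3*(-2) + 1*(7 + 1) = -6 + 1*8 = -6 + 8 = 2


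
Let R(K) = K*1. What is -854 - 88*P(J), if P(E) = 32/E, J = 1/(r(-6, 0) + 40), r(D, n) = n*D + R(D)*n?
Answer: -113494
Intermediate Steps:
R(K) = K
r(D, n) = 2*D*n (r(D, n) = n*D + D*n = D*n + D*n = 2*D*n)
J = 1/40 (J = 1/(2*(-6)*0 + 40) = 1/(0 + 40) = 1/40 ≈ 0.025000)
-854 - 88*P(J) = -854 - 2816/1/40 = -854 - 2816*40 = -854 - 88*1280 = -854 - 112640 = -113494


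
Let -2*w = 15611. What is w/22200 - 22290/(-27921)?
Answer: 184600423/413230800 ≈ 0.44672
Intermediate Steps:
w = -15611/2 (w = -1/2*15611 = -15611/2 ≈ -7805.5)
w/22200 - 22290/(-27921) = -15611/2/22200 - 22290/(-27921) = -15611/2*1/22200 - 22290*(-1/27921) = -15611/44400 + 7430/9307 = 184600423/413230800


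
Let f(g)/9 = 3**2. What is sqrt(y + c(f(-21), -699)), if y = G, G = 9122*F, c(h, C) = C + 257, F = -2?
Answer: I*sqrt(18686) ≈ 136.7*I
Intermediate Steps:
f(g) = 81 (f(g) = 9*3**2 = 9*9 = 81)
c(h, C) = 257 + C
G = -18244 (G = 9122*(-2) = -18244)
y = -18244
sqrt(y + c(f(-21), -699)) = sqrt(-18244 + (257 - 699)) = sqrt(-18244 - 442) = sqrt(-18686) = I*sqrt(18686)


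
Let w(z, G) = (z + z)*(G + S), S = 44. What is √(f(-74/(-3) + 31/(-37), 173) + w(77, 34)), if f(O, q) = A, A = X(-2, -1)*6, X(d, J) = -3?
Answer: √11994 ≈ 109.52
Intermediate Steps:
A = -18 (A = -3*6 = -18)
w(z, G) = 2*z*(44 + G) (w(z, G) = (z + z)*(G + 44) = (2*z)*(44 + G) = 2*z*(44 + G))
f(O, q) = -18
√(f(-74/(-3) + 31/(-37), 173) + w(77, 34)) = √(-18 + 2*77*(44 + 34)) = √(-18 + 2*77*78) = √(-18 + 12012) = √11994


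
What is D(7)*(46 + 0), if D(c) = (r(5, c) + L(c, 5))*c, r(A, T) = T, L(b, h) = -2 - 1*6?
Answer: -322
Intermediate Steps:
L(b, h) = -8 (L(b, h) = -2 - 6 = -8)
D(c) = c*(-8 + c) (D(c) = (c - 8)*c = (-8 + c)*c = c*(-8 + c))
D(7)*(46 + 0) = (7*(-8 + 7))*(46 + 0) = (7*(-1))*46 = -7*46 = -322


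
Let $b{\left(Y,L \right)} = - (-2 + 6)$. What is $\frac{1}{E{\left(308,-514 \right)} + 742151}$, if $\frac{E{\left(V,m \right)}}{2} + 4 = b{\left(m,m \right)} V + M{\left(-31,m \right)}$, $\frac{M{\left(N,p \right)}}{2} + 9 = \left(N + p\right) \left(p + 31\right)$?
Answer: $\frac{1}{1792583} \approx 5.5785 \cdot 10^{-7}$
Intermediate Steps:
$M{\left(N,p \right)} = -18 + 2 \left(31 + p\right) \left(N + p\right)$ ($M{\left(N,p \right)} = -18 + 2 \left(N + p\right) \left(p + 31\right) = -18 + 2 \left(N + p\right) \left(31 + p\right) = -18 + 2 \left(31 + p\right) \left(N + p\right)$)
$b{\left(Y,L \right)} = -4$ ($b{\left(Y,L \right)} = \left(-1\right) 4 = -4$)
$E{\left(V,m \right)} = -3888 - 8 V + 4 m^{2}$ ($E{\left(V,m \right)} = -8 + 2 \left(- 4 V + \left(-18 + 2 m^{2} + 62 \left(-31\right) + 62 m + 2 \left(-31\right) m\right)\right) = -8 + 2 \left(- 4 V - \left(1940 - 2 m^{2}\right)\right) = -8 + 2 \left(- 4 V + \left(-1940 + 2 m^{2}\right)\right) = -8 + 2 \left(-1940 - 4 V + 2 m^{2}\right) = -8 - \left(3880 - 4 m^{2} + 8 V\right) = -3888 - 8 V + 4 m^{2}$)
$\frac{1}{E{\left(308,-514 \right)} + 742151} = \frac{1}{\left(-3888 - 2464 + 4 \left(-514\right)^{2}\right) + 742151} = \frac{1}{\left(-3888 - 2464 + 4 \cdot 264196\right) + 742151} = \frac{1}{\left(-3888 - 2464 + 1056784\right) + 742151} = \frac{1}{1050432 + 742151} = \frac{1}{1792583}$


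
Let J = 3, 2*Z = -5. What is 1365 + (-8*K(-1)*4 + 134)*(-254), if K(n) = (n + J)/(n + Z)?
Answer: -261209/7 ≈ -37316.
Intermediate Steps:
Z = -5/2 (Z = (½)*(-5) = -5/2 ≈ -2.5000)
K(n) = (3 + n)/(-5/2 + n) (K(n) = (n + 3)/(n - 5/2) = (3 + n)/(-5/2 + n))
1365 + (-8*K(-1)*4 + 134)*(-254) = 1365 + (-16*(3 - 1)/(-5 + 2*(-1))*4 + 134)*(-254) = 1365 + (-16*2/(-5 - 2)*4 + 134)*(-254) = 1365 + (-16*2/(-7)*4 + 134)*(-254) = 1365 + (-16*(-1)*2/7*4 + 134)*(-254) = 1365 + (-8*(-4/7)*4 + 134)*(-254) = 1365 + ((32/7)*4 + 134)*(-254) = 1365 + (128/7 + 134)*(-254) = 1365 + (1066/7)*(-254) = 1365 - 270764/7 = -261209/7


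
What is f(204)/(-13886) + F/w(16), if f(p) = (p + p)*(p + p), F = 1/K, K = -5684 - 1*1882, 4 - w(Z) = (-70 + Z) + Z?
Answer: -26448806047/2206290996 ≈ -11.988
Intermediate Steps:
w(Z) = 74 - 2*Z (w(Z) = 4 - ((-70 + Z) + Z) = 4 - (-70 + 2*Z) = 4 + (70 - 2*Z) = 74 - 2*Z)
K = -7566 (K = -5684 - 1882 = -7566)
F = -1/7566 (F = 1/(-7566) = -1/7566 ≈ -0.00013217)
f(p) = 4*p² (f(p) = (2*p)*(2*p) = 4*p²)
f(204)/(-13886) + F/w(16) = (4*204²)/(-13886) - 1/(7566*(74 - 2*16)) = (4*41616)*(-1/13886) - 1/(7566*(74 - 32)) = 166464*(-1/13886) - 1/7566/42 = -83232/6943 - 1/7566*1/42 = -83232/6943 - 1/317772 = -26448806047/2206290996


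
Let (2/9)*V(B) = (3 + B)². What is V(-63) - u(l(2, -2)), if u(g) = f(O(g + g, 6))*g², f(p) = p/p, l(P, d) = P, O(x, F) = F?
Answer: 16196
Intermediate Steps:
V(B) = 9*(3 + B)²/2
f(p) = 1
u(g) = g² (u(g) = 1*g² = g²)
V(-63) - u(l(2, -2)) = 9*(3 - 63)²/2 - 1*2² = (9/2)*(-60)² - 1*4 = (9/2)*3600 - 4 = 16200 - 4 = 16196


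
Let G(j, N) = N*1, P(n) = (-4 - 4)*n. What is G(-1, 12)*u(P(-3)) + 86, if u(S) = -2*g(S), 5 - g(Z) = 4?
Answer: 62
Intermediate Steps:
g(Z) = 1 (g(Z) = 5 - 1*4 = 5 - 4 = 1)
P(n) = -8*n
G(j, N) = N
u(S) = -2 (u(S) = -2*1 = -2)
G(-1, 12)*u(P(-3)) + 86 = 12*(-2) + 86 = -24 + 86 = 62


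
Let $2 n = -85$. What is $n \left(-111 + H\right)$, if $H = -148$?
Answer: $\frac{22015}{2} \approx 11008.0$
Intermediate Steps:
$n = - \frac{85}{2}$ ($n = \frac{1}{2} \left(-85\right) = - \frac{85}{2} \approx -42.5$)
$n \left(-111 + H\right) = - \frac{85 \left(-111 - 148\right)}{2} = \left(- \frac{85}{2}\right) \left(-259\right) = \frac{22015}{2}$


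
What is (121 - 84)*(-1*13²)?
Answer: -6253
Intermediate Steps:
(121 - 84)*(-1*13²) = 37*(-1*169) = 37*(-169) = -6253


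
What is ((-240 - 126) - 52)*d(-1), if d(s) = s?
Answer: 418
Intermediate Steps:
((-240 - 126) - 52)*d(-1) = ((-240 - 126) - 52)*(-1) = (-366 - 52)*(-1) = -418*(-1) = 418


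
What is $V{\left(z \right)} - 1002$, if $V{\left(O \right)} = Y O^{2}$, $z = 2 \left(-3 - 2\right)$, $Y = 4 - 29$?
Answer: $-3502$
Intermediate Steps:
$Y = -25$
$z = -10$ ($z = 2 \left(-5\right) = -10$)
$V{\left(O \right)} = - 25 O^{2}$
$V{\left(z \right)} - 1002 = - 25 \left(-10\right)^{2} - 1002 = \left(-25\right) 100 - 1002 = -2500 - 1002 = -3502$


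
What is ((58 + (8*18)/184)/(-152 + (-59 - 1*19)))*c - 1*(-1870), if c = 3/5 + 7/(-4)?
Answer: 1075419/575 ≈ 1870.3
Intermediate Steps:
c = -23/20 (c = 3*(1/5) + 7*(-1/4) = 3/5 - 7/4 = -23/20 ≈ -1.1500)
((58 + (8*18)/184)/(-152 + (-59 - 1*19)))*c - 1*(-1870) = ((58 + (8*18)/184)/(-152 + (-59 - 1*19)))*(-23/20) - 1*(-1870) = ((58 + 144*(1/184))/(-152 + (-59 - 19)))*(-23/20) + 1870 = ((58 + 18/23)/(-152 - 78))*(-23/20) + 1870 = ((1352/23)/(-230))*(-23/20) + 1870 = ((1352/23)*(-1/230))*(-23/20) + 1870 = -676/2645*(-23/20) + 1870 = 169/575 + 1870 = 1075419/575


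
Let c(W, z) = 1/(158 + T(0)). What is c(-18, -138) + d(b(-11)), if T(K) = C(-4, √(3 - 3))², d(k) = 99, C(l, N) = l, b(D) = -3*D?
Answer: 17227/174 ≈ 99.006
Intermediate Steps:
T(K) = 16 (T(K) = (-4)² = 16)
c(W, z) = 1/174 (c(W, z) = 1/(158 + 16) = 1/174)
c(-18, -138) + d(b(-11)) = 1/174 + 99 = 17227/174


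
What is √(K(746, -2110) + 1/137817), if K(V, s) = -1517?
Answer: 2*I*√800366056361/45939 ≈ 38.949*I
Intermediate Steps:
√(K(746, -2110) + 1/137817) = √(-1517 + 1/137817) = √(-209068388/137817) = 2*I*√800366056361/45939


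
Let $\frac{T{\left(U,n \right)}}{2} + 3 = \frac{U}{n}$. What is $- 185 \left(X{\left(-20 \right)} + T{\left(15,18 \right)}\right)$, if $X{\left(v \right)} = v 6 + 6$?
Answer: $\frac{65675}{3} \approx 21892.0$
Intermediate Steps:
$T{\left(U,n \right)} = -6 + \frac{2 U}{n}$ ($T{\left(U,n \right)} = -6 + 2 \frac{U}{n} = -6 + \frac{2 U}{n}$)
$X{\left(v \right)} = 6 + 6 v$ ($X{\left(v \right)} = 6 v + 6 = 6 + 6 v$)
$- 185 \left(X{\left(-20 \right)} + T{\left(15,18 \right)}\right) = - 185 \left(\left(6 + 6 \left(-20\right)\right) - \left(6 - \frac{30}{18}\right)\right) = - 185 \left(\left(6 - 120\right) - \left(6 - \frac{5}{3}\right)\right) = - 185 \left(-114 + \left(-6 + \frac{5}{3}\right)\right) = - 185 \left(-114 - \frac{13}{3}\right) = \left(-185\right) \left(- \frac{355}{3}\right) = \frac{65675}{3}$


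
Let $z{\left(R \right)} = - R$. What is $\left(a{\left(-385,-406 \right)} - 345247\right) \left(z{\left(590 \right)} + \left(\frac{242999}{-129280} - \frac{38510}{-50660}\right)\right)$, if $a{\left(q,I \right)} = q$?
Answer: $\frac{2090767601481027}{10233320} \approx 2.0431 \cdot 10^{8}$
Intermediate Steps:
$\left(a{\left(-385,-406 \right)} - 345247\right) \left(z{\left(590 \right)} + \left(\frac{242999}{-129280} - \frac{38510}{-50660}\right)\right) = \left(-385 - 345247\right) \left(\left(-1\right) 590 + \left(\frac{242999}{-129280} - \frac{38510}{-50660}\right)\right) = - 345632 \left(-590 + \left(242999 \left(- \frac{1}{129280}\right) - - \frac{3851}{5066}\right)\right) = - 345632 \left(-590 + \left(- \frac{242999}{129280} + \frac{3851}{5066}\right)\right) = - 345632 \left(-590 - \frac{366587827}{327466240}\right) = \left(-345632\right) \left(- \frac{193571669427}{327466240}\right) = \frac{2090767601481027}{10233320}$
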